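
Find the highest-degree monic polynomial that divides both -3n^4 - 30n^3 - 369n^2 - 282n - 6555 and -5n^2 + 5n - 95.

Apply the Euclidean algorithm:
  -3n^4 - 30n^3 - 369n^2 - 282n - 6555 = ((3/5)n^2 + (33/5)n + 69)(-5n^2 + 5n - 95) + (0)
Last nonzero remainder: -5n^2 + 5n - 95. Dividing through by -5 gives the monic gcd n^2 - n + 19.

n^2 - n + 19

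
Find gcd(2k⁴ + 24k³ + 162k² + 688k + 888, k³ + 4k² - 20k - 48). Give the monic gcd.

k² + 8k + 12

By polynomial division,
  2k⁴ + 24k³ + 162k² + 688k + 888 = (2k + 16)(k³ + 4k² - 20k - 48) + (138k² + 1104k + 1656)
  k³ + 4k² - 20k - 48 = ((1/138)k - 2/69)(138k² + 1104k + 1656) + (0)
Last nonzero remainder: 138k² + 1104k + 1656. Dividing through by 138 gives the monic gcd k² + 8k + 12.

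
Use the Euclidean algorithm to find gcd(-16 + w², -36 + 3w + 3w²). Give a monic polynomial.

4 + w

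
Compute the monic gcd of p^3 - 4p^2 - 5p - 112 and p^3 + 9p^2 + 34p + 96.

Repeated division with remainder:
  p^3 - 4p^2 - 5p - 112 = (p^3 + 9p^2 + 34p + 96) + (-13p^2 - 39p - 208)
  p^3 + 9p^2 + 34p + 96 = (-(1/13)p - 6/13)(-13p^2 - 39p - 208) + (0)
Last nonzero remainder: -13p^2 - 39p - 208. Dividing through by -13 gives the monic gcd p^2 + 3p + 16.

p^2 + 3p + 16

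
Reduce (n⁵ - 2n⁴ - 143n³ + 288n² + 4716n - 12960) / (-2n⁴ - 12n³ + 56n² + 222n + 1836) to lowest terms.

Euclidean algorithm in ℚ[n]:
  n⁵ - 2n⁴ - 143n³ + 288n² + 4716n - 12960 = (-(1/2)n + 4)(-2n⁴ - 12n³ + 56n² + 222n + 1836) + (-67n³ + 175n² + 4746n - 20304)
  -2n⁴ - 12n³ + 56n² + 222n + 1836 = ((2/67)n + 1154/4489)(-67n³ + 175n² + 4746n - 20304) + (-(586530/4489)n² - (1759590/4489)n + 31672620/4489)
  -67n³ + 175n² + 4746n - 20304 = ((300763/586530)n - 843932/293265)(-(586530/4489)n² - (1759590/4489)n + 31672620/4489) + (0)
Last nonzero remainder: -(586530/4489)n² - (1759590/4489)n + 31672620/4489. Dividing through by -586530/4489 gives the monic gcd n² + 3n - 54.
Cancel n² + 3n - 54 from numerator and denominator to get the reduced form.

(-n³ + 5n² + 74n - 240)/(2n² + 6n + 34)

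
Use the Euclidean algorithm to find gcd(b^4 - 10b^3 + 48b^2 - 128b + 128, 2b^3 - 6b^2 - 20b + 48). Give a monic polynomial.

b^2 - 6b + 8

By polynomial division,
  b^4 - 10b^3 + 48b^2 - 128b + 128 = ((1/2)b - 7/2)(2b^3 - 6b^2 - 20b + 48) + (37b^2 - 222b + 296)
  2b^3 - 6b^2 - 20b + 48 = ((2/37)b + 6/37)(37b^2 - 222b + 296) + (0)
Last nonzero remainder: 37b^2 - 222b + 296. Dividing through by 37 gives the monic gcd b^2 - 6b + 8.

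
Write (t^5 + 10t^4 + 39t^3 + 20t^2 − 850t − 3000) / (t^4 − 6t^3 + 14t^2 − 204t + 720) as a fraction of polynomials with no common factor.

(t^2 + 10t + 25)/(t − 6)

Apply the Euclidean algorithm:
  t^5 + 10t^4 + 39t^3 + 20t^2 − 850t − 3000 = (t + 16)(t^4 − 6t^3 + 14t^2 − 204t + 720) + (121t^3 + 1694t − 14520)
  t^4 − 6t^3 + 14t^2 − 204t + 720 = ((1/121)t − 6/121)(121t^3 + 1694t − 14520) + (0)
Last nonzero remainder: 121t^3 + 1694t − 14520. Dividing through by 121 gives the monic gcd t^3 + 14t − 120.
Cancel t^3 + 14t − 120 from numerator and denominator to get the reduced form.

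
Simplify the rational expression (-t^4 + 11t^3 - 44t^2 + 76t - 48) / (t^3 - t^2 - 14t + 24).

(-t^2 + 6t - 8)/(t + 4)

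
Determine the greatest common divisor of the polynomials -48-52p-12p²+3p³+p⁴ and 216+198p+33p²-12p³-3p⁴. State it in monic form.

-24-14p+p²+p³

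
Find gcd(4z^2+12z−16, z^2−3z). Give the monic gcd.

By polynomial division,
  4z^2+12z−16 = (4)(z^2−3z) + (24z−16)
  z^2−3z = ((1/24)z−7/72)(24z−16) + (−14/9)
  24z−16 = (−(108/7)z+72/7)(−14/9) + (0)
The last nonzero remainder is the constant −14/9, so the polynomials are coprime and gcd = 1.

1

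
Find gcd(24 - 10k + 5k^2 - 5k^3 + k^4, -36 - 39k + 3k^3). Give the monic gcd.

Euclidean algorithm in ℚ[k]:
  k^4 - 5k^3 + 5k^2 - 10k + 24 = ((1/3)k - 5/3)(3k^3 - 39k - 36) + (18k^2 - 63k - 36)
  3k^3 - 39k - 36 = ((1/6)k + 7/12)(18k^2 - 63k - 36) + ((15/4)k - 15)
  18k^2 - 63k - 36 = ((24/5)k + 12/5)((15/4)k - 15) + (0)
Last nonzero remainder: (15/4)k - 15. Dividing through by 15/4 gives the monic gcd k - 4.

-4 + k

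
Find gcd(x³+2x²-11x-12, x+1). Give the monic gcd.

Euclidean algorithm in ℚ[x]:
  x³+2x²-11x-12 = (x²+x-12)(x+1) + (0)
The last nonzero remainder x+1 is already monic.

x+1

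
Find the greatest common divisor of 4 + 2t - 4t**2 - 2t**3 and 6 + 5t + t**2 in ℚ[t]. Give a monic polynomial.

2 + t

Repeated division with remainder:
  -2t**3 - 4t**2 + 2t + 4 = (-2t + 6)(t**2 + 5t + 6) + (-16t - 32)
  t**2 + 5t + 6 = (-(1/16)t - 3/16)(-16t - 32) + (0)
Last nonzero remainder: -16t - 32. Dividing through by -16 gives the monic gcd t + 2.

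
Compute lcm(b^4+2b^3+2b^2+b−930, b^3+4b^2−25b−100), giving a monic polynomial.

Repeated division with remainder:
  b^4+2b^3+2b^2+b−930 = (b−2)(b^3+4b^2−25b−100) + (35b^2+51b−1130)
  b^3+4b^2−25b−100 = ((1/35)b+89/1225)(35b^2+51b−1130) + ((4386/1225)b−4386/245)
  35b^2+51b−1130 = ((42875/4386)b+138425/2193)((4386/1225)b−4386/245) + (0)
Last nonzero remainder: (4386/1225)b−4386/245. Dividing through by 4386/1225 gives the monic gcd b−5.
Then lcm(f, g) = f·g / gcd(f, g); expanding and making the result monic gives the answer.

b^6+11b^5+40b^4+59b^3−881b^2−8350b−18600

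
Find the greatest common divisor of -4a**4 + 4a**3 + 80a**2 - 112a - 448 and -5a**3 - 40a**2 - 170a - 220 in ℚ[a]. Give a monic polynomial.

Apply the Euclidean algorithm:
  -4a**4 + 4a**3 + 80a**2 - 112a - 448 = ((4/5)a - 36/5)(-5a**3 - 40a**2 - 170a - 220) + (-72a**2 - 1160a - 2032)
  -5a**3 - 40a**2 - 170a - 220 = ((5/72)a - 365/648)(-72a**2 - 1160a - 2032) + (-(55265/81)a - 110530/81)
  -72a**2 - 1160a - 2032 = ((5832/55265)a + 82296/55265)(-(55265/81)a - 110530/81) + (0)
Last nonzero remainder: -(55265/81)a - 110530/81. Dividing through by -55265/81 gives the monic gcd a + 2.

a + 2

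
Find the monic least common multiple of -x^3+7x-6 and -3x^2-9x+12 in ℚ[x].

Euclidean algorithm in ℚ[x]:
  -x^3+7x-6 = ((1/3)x-1)(-3x^2-9x+12) + (-6x+6)
  -3x^2-9x+12 = ((1/2)x+2)(-6x+6) + (0)
Last nonzero remainder: -6x+6. Dividing through by -6 gives the monic gcd x-1.
Then lcm(f, g) = f·g / gcd(f, g); expanding and making the result monic gives the answer.

x^4+4x^3-7x^2-22x+24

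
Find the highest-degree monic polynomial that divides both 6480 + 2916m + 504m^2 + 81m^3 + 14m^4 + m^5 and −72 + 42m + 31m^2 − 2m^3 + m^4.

By polynomial division,
  m^5 + 14m^4 + 81m^3 + 504m^2 + 2916m + 6480 = (m + 16)(m^4 − 2m^3 + 31m^2 + 42m − 72) + (82m^3 − 34m^2 + 2316m + 7632)
  m^4 − 2m^3 + 31m^2 + 42m − 72 = ((1/82)m − 65/3362)(82m^3 − 34m^2 + 2316m + 7632) + ((3528/1681)m^2 − (10584/1681)m + 127008/1681)
  82m^3 − 34m^2 + 2316m + 7632 = ((68921/1764)m + 89093/882)((3528/1681)m^2 − (10584/1681)m + 127008/1681) + (0)
Last nonzero remainder: (3528/1681)m^2 − (10584/1681)m + 127008/1681. Dividing through by 3528/1681 gives the monic gcd m^2 − 3m + 36.

36 − 3m + m^2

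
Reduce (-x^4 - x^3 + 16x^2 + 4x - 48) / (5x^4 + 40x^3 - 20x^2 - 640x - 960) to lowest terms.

Euclidean algorithm in ℚ[x]:
  -x^4 - x^3 + 16x^2 + 4x - 48 = (-1/5)(5x^4 + 40x^3 - 20x^2 - 640x - 960) + (7x^3 + 12x^2 - 124x - 240)
  5x^4 + 40x^3 - 20x^2 - 640x - 960 = ((5/7)x + 220/49)(7x^3 + 12x^2 - 124x - 240) + ((720/49)x^2 + (4320/49)x + 5760/49)
  7x^3 + 12x^2 - 124x - 240 = ((343/720)x - 49/24)((720/49)x^2 + (4320/49)x + 5760/49) + (0)
Last nonzero remainder: (720/49)x^2 + (4320/49)x + 5760/49. Dividing through by 720/49 gives the monic gcd x^2 + 6x + 8.
Cancel x^2 + 6x + 8 from numerator and denominator to get the reduced form.

(-x^2 + 5x - 6)/(5x^2 + 10x - 120)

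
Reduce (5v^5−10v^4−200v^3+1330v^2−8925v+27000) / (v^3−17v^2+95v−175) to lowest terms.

(5v^3+40v^2+75v+1080)/(v−7)

Apply the Euclidean algorithm:
  5v^5−10v^4−200v^3+1330v^2−8925v+27000 = (5v^2+75v+600)(v^3−17v^2+95v−175) + (5280v^2−52800v+132000)
  v^3−17v^2+95v−175 = ((1/5280)v−7/5280)(5280v^2−52800v+132000) + (0)
Last nonzero remainder: 5280v^2−52800v+132000. Dividing through by 5280 gives the monic gcd v^2−10v+25.
Cancel v^2−10v+25 from numerator and denominator to get the reduced form.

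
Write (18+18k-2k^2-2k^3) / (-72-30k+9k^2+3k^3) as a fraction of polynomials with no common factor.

(-6-8k-2k^2)/(24+18k+3k^2)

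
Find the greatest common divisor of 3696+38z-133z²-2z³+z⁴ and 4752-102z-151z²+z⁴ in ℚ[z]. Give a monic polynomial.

528-70z-9z²+z³

Repeated division with remainder:
  z⁴-2z³-133z²+38z+3696 = (z⁴-151z²-102z+4752) + (-2z³+18z²+140z-1056)
  z⁴-151z²-102z+4752 = (-(1/2)z-9/2)(-2z³+18z²+140z-1056) + (0)
Last nonzero remainder: -2z³+18z²+140z-1056. Dividing through by -2 gives the monic gcd z³-9z²-70z+528.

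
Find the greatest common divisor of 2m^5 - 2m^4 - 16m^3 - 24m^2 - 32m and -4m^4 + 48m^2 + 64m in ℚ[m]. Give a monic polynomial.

m^3 - 2m^2 - 8m

By polynomial division,
  2m^5 - 2m^4 - 16m^3 - 24m^2 - 32m = (-(1/2)m + 1/2)(-4m^4 + 48m^2 + 64m) + (8m^3 - 16m^2 - 64m)
  -4m^4 + 48m^2 + 64m = (-(1/2)m - 1)(8m^3 - 16m^2 - 64m) + (0)
Last nonzero remainder: 8m^3 - 16m^2 - 64m. Dividing through by 8 gives the monic gcd m^3 - 2m^2 - 8m.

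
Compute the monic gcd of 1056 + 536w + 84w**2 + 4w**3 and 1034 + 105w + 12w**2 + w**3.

11 + w

By polynomial division,
  4w**3 + 84w**2 + 536w + 1056 = (4)(w**3 + 12w**2 + 105w + 1034) + (36w**2 + 116w − 3080)
  w**3 + 12w**2 + 105w + 1034 = ((1/36)w + 79/324)(36w**2 + 116w − 3080) + ((13144/81)w + 144584/81)
  36w**2 + 116w − 3080 = ((729/3286)w − 2835/1643)((13144/81)w + 144584/81) + (0)
Last nonzero remainder: (13144/81)w + 144584/81. Dividing through by 13144/81 gives the monic gcd w + 11.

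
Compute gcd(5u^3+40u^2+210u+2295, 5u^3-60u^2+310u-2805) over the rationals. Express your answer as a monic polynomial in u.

Apply the Euclidean algorithm:
  5u^3+40u^2+210u+2295 = (5u^3-60u^2+310u-2805) + (100u^2-100u+5100)
  5u^3-60u^2+310u-2805 = ((1/20)u-11/20)(100u^2-100u+5100) + (0)
Last nonzero remainder: 100u^2-100u+5100. Dividing through by 100 gives the monic gcd u^2-u+51.

u^2-u+51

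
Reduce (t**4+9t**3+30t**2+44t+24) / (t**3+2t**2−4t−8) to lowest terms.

(t**2+5t+6)/(t−2)

By polynomial division,
  t**4+9t**3+30t**2+44t+24 = (t+7)(t**3+2t**2−4t−8) + (20t**2+80t+80)
  t**3+2t**2−4t−8 = ((1/20)t−1/10)(20t**2+80t+80) + (0)
Last nonzero remainder: 20t**2+80t+80. Dividing through by 20 gives the monic gcd t**2+4t+4.
Cancel t**2+4t+4 from numerator and denominator to get the reduced form.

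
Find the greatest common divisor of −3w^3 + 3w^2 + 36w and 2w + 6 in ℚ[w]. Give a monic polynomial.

Repeated division with remainder:
  −3w^3 + 3w^2 + 36w = (−(3/2)w^2 + 6w)(2w + 6) + (0)
Last nonzero remainder: 2w + 6. Dividing through by 2 gives the monic gcd w + 3.

w + 3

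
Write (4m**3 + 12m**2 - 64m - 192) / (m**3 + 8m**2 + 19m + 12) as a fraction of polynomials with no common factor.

Euclidean algorithm in ℚ[m]:
  4m**3 + 12m**2 - 64m - 192 = (4)(m**3 + 8m**2 + 19m + 12) + (-20m**2 - 140m - 240)
  m**3 + 8m**2 + 19m + 12 = (-(1/20)m - 1/20)(-20m**2 - 140m - 240) + (0)
Last nonzero remainder: -20m**2 - 140m - 240. Dividing through by -20 gives the monic gcd m**2 + 7m + 12.
Cancel m**2 + 7m + 12 from numerator and denominator to get the reduced form.

(4m - 16)/(m + 1)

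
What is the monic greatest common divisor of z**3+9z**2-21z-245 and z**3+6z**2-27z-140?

By polynomial division,
  z**3+9z**2-21z-245 = (z**3+6z**2-27z-140) + (3z**2+6z-105)
  z**3+6z**2-27z-140 = ((1/3)z+4/3)(3z**2+6z-105) + (0)
Last nonzero remainder: 3z**2+6z-105. Dividing through by 3 gives the monic gcd z**2+2z-35.

z**2+2z-35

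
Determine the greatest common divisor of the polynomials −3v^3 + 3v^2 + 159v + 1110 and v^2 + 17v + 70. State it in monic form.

1

Repeated division with remainder:
  −3v^3 + 3v^2 + 159v + 1110 = (−3v + 54)(v^2 + 17v + 70) + (−549v − 2670)
  v^2 + 17v + 70 = (−(1/549)v − 2221/100467)(−549v − 2670) + (367540/33489)
  −549v − 2670 = (−(18385461/367540)v − 8941563/36754)(367540/33489) + (0)
The last nonzero remainder is the constant 367540/33489, so the polynomials are coprime and gcd = 1.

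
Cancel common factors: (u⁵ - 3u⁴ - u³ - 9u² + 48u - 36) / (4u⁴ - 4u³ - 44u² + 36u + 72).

Apply the Euclidean algorithm:
  u⁵ - 3u⁴ - u³ - 9u² + 48u - 36 = ((1/4)u - 1/2)(4u⁴ - 4u³ - 44u² + 36u + 72) + (8u³ - 40u² + 48u)
  4u⁴ - 4u³ - 44u² + 36u + 72 = ((1/2)u + 2)(8u³ - 40u² + 48u) + (12u² - 60u + 72)
  8u³ - 40u² + 48u = ((2/3)u)(12u² - 60u + 72) + (0)
Last nonzero remainder: 12u² - 60u + 72. Dividing through by 12 gives the monic gcd u² - 5u + 6.
Cancel u² - 5u + 6 from numerator and denominator to get the reduced form.

(u³ + 2u² + 3u - 6)/(4u² + 16u + 12)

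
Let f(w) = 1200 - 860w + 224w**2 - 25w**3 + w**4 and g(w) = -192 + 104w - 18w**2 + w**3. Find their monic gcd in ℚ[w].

Apply the Euclidean algorithm:
  w**4 - 25w**3 + 224w**2 - 860w + 1200 = (w - 7)(w**3 - 18w**2 + 104w - 192) + (-6w**2 + 60w - 144)
  w**3 - 18w**2 + 104w - 192 = (-(1/6)w + 4/3)(-6w**2 + 60w - 144) + (0)
Last nonzero remainder: -6w**2 + 60w - 144. Dividing through by -6 gives the monic gcd w**2 - 10w + 24.

24 - 10w + w**2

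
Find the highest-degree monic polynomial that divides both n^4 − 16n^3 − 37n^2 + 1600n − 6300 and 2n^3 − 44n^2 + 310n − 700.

n^2 − 17n + 70

By polynomial division,
  n^4 − 16n^3 − 37n^2 + 1600n − 6300 = ((1/2)n + 3)(2n^3 − 44n^2 + 310n − 700) + (−60n^2 + 1020n − 4200)
  2n^3 − 44n^2 + 310n − 700 = (−(1/30)n + 1/6)(−60n^2 + 1020n − 4200) + (0)
Last nonzero remainder: −60n^2 + 1020n − 4200. Dividing through by −60 gives the monic gcd n^2 − 17n + 70.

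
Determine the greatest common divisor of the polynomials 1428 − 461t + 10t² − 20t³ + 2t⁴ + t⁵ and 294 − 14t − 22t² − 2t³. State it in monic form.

−21 + 4t + t²

Apply the Euclidean algorithm:
  t⁵ + 2t⁴ − 20t³ + 10t² − 461t + 1428 = (−(1/2)t² + (9/2)t − 36)(−2t³ − 22t² − 14t + 294) + (−572t² − 2288t + 12012)
  −2t³ − 22t² − 14t + 294 = ((1/286)t + 7/286)(−572t² − 2288t + 12012) + (0)
Last nonzero remainder: −572t² − 2288t + 12012. Dividing through by −572 gives the monic gcd t² + 4t − 21.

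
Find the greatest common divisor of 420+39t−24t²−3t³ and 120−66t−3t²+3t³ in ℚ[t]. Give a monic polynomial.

−20+t+t²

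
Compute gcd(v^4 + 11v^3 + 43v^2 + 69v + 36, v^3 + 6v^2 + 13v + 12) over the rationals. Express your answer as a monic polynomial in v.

v + 3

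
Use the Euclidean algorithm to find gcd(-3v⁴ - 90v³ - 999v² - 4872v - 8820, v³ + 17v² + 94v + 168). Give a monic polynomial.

Repeated division with remainder:
  -3v⁴ - 90v³ - 999v² - 4872v - 8820 = (-3v - 39)(v³ + 17v² + 94v + 168) + (-54v² - 702v - 2268)
  v³ + 17v² + 94v + 168 = (-(1/54)v - 2/27)(-54v² - 702v - 2268) + (0)
Last nonzero remainder: -54v² - 702v - 2268. Dividing through by -54 gives the monic gcd v² + 13v + 42.

v² + 13v + 42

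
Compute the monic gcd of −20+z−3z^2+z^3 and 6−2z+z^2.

Apply the Euclidean algorithm:
  z^3−3z^2+z−20 = (z−1)(z^2−2z+6) + (−7z−14)
  z^2−2z+6 = (−(1/7)z+4/7)(−7z−14) + (14)
  −7z−14 = (−(1/2)z−1)(14) + (0)
The last nonzero remainder is the constant 14, so the polynomials are coprime and gcd = 1.

1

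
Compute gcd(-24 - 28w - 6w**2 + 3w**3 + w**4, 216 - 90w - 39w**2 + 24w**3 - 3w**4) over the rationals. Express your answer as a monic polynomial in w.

-6 - w + w**2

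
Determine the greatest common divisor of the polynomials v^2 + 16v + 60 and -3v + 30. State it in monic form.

Apply the Euclidean algorithm:
  v^2 + 16v + 60 = (-(1/3)v - 26/3)(-3v + 30) + (320)
  -3v + 30 = (-(3/320)v + 3/32)(320) + (0)
The last nonzero remainder is the constant 320, so the polynomials are coprime and gcd = 1.

1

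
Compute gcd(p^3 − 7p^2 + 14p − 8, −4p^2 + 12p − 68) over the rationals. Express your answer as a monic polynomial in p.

1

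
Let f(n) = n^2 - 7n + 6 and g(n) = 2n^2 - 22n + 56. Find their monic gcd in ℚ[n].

1

Apply the Euclidean algorithm:
  n^2 - 7n + 6 = (1/2)(2n^2 - 22n + 56) + (4n - 22)
  2n^2 - 22n + 56 = ((1/2)n - 11/4)(4n - 22) + (-9/2)
  4n - 22 = (-(8/9)n + 44/9)(-9/2) + (0)
The last nonzero remainder is the constant -9/2, so the polynomials are coprime and gcd = 1.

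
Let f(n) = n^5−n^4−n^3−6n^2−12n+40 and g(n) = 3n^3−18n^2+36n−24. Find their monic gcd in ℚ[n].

Apply the Euclidean algorithm:
  n^5−n^4−n^3−6n^2−12n+40 = ((1/3)n^2+(5/3)n+17/3)(3n^3−18n^2+36n−24) + (44n^2−176n+176)
  3n^3−18n^2+36n−24 = ((3/44)n−3/22)(44n^2−176n+176) + (0)
Last nonzero remainder: 44n^2−176n+176. Dividing through by 44 gives the monic gcd n^2−4n+4.

n^2−4n+4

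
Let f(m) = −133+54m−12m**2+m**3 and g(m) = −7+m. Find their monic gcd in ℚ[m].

−7+m

Repeated division with remainder:
  m**3−12m**2+54m−133 = (m**2−5m+19)(m−7) + (0)
The last nonzero remainder m−7 is already monic.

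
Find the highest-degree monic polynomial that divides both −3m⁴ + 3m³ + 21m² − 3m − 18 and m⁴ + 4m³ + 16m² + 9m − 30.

m² + m − 2

Apply the Euclidean algorithm:
  −3m⁴ + 3m³ + 21m² − 3m − 18 = (−3)(m⁴ + 4m³ + 16m² + 9m − 30) + (15m³ + 69m² + 24m − 108)
  m⁴ + 4m³ + 16m² + 9m − 30 = ((1/15)m − 1/25)(15m³ + 69m² + 24m − 108) + ((429/25)m² + (429/25)m − 858/25)
  15m³ + 69m² + 24m − 108 = ((125/143)m + 450/143)((429/25)m² + (429/25)m − 858/25) + (0)
Last nonzero remainder: (429/25)m² + (429/25)m − 858/25. Dividing through by 429/25 gives the monic gcd m² + m − 2.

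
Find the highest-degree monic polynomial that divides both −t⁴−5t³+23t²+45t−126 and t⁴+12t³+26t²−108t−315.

Apply the Euclidean algorithm:
  −t⁴−5t³+23t²+45t−126 = (−1)(t⁴+12t³+26t²−108t−315) + (7t³+49t²−63t−441)
  t⁴+12t³+26t²−108t−315 = ((1/7)t+5/7)(7t³+49t²−63t−441) + (0)
Last nonzero remainder: 7t³+49t²−63t−441. Dividing through by 7 gives the monic gcd t³+7t²−9t−63.

t³+7t²−9t−63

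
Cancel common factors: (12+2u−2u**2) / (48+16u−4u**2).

Euclidean algorithm in ℚ[u]:
  −2u**2+2u+12 = (1/2)(−4u**2+16u+48) + (−6u−12)
  −4u**2+16u+48 = ((2/3)u−4)(−6u−12) + (0)
Last nonzero remainder: −6u−12. Dividing through by −6 gives the monic gcd u+2.
Cancel u+2 from numerator and denominator to get the reduced form.

(−3+u)/(−12+2u)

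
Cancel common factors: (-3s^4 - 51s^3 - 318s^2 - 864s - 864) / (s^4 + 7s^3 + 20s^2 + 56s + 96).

(-3s^2 - 30s - 72)/(s^2 + 8)

Repeated division with remainder:
  -3s^4 - 51s^3 - 318s^2 - 864s - 864 = (-3)(s^4 + 7s^3 + 20s^2 + 56s + 96) + (-30s^3 - 258s^2 - 696s - 576)
  s^4 + 7s^3 + 20s^2 + 56s + 96 = (-(1/30)s + 4/75)(-30s^3 - 258s^2 - 696s - 576) + ((264/25)s^2 + (1848/25)s + 3168/25)
  -30s^3 - 258s^2 - 696s - 576 = (-(125/44)s - 50/11)((264/25)s^2 + (1848/25)s + 3168/25) + (0)
Last nonzero remainder: (264/25)s^2 + (1848/25)s + 3168/25. Dividing through by 264/25 gives the monic gcd s^2 + 7s + 12.
Cancel s^2 + 7s + 12 from numerator and denominator to get the reduced form.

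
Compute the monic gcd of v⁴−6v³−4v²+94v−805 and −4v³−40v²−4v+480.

v+5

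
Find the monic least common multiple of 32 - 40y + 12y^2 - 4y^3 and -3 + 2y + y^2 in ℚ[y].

-24 + 22y + y^2 + y^4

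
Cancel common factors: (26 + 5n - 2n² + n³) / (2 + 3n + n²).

Euclidean algorithm in ℚ[n]:
  n³ - 2n² + 5n + 26 = (n - 5)(n² + 3n + 2) + (18n + 36)
  n² + 3n + 2 = ((1/18)n + 1/18)(18n + 36) + (0)
Last nonzero remainder: 18n + 36. Dividing through by 18 gives the monic gcd n + 2.
Cancel n + 2 from numerator and denominator to get the reduced form.

(13 - 4n + n²)/(1 + n)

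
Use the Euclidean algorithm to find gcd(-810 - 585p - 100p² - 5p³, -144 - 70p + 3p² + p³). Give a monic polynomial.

Euclidean algorithm in ℚ[p]:
  -5p³ - 100p² - 585p - 810 = (-5)(p³ + 3p² - 70p - 144) + (-85p² - 935p - 1530)
  p³ + 3p² - 70p - 144 = (-(1/85)p + 8/85)(-85p² - 935p - 1530) + (0)
Last nonzero remainder: -85p² - 935p - 1530. Dividing through by -85 gives the monic gcd p² + 11p + 18.

18 + 11p + p²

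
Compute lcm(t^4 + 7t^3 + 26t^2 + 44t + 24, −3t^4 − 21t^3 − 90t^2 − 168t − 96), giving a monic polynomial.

t^6 + 11t^5 + 70t^4 + 260t^3 + 616t^2 + 800t + 384

Euclidean algorithm in ℚ[t]:
  t^4 + 7t^3 + 26t^2 + 44t + 24 = (−1/3)(−3t^4 − 21t^3 − 90t^2 − 168t − 96) + (−4t^2 − 12t − 8)
  −3t^4 − 21t^3 − 90t^2 − 168t − 96 = ((3/4)t^2 + 3t + 12)(−4t^2 − 12t − 8) + (0)
Last nonzero remainder: −4t^2 − 12t − 8. Dividing through by −4 gives the monic gcd t^2 + 3t + 2.
Then lcm(f, g) = f·g / gcd(f, g); expanding and making the result monic gives the answer.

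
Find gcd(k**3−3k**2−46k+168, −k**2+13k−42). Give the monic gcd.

Apply the Euclidean algorithm:
  k**3−3k**2−46k+168 = (−k−10)(−k**2+13k−42) + (42k−252)
  −k**2+13k−42 = (−(1/42)k+1/6)(42k−252) + (0)
Last nonzero remainder: 42k−252. Dividing through by 42 gives the monic gcd k−6.

k−6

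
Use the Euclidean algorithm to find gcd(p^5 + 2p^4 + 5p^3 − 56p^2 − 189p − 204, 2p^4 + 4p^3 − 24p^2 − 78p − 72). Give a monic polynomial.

By polynomial division,
  p^5 + 2p^4 + 5p^3 − 56p^2 − 189p − 204 = ((1/2)p)(2p^4 + 4p^3 − 24p^2 − 78p − 72) + (17p^3 − 17p^2 − 153p − 204)
  2p^4 + 4p^3 − 24p^2 − 78p − 72 = ((2/17)p + 6/17)(17p^3 − 17p^2 − 153p − 204) + (0)
Last nonzero remainder: 17p^3 − 17p^2 − 153p − 204. Dividing through by 17 gives the monic gcd p^3 − p^2 − 9p − 12.

p^3 − p^2 − 9p − 12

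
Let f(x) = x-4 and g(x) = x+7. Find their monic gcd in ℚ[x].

Apply the Euclidean algorithm:
  x-4 = (x+7) + (-11)
  x+7 = (-(1/11)x-7/11)(-11) + (0)
The last nonzero remainder is the constant -11, so the polynomials are coprime and gcd = 1.

1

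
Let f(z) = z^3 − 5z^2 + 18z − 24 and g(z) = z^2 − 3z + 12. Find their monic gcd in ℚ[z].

Euclidean algorithm in ℚ[z]:
  z^3 − 5z^2 + 18z − 24 = (z − 2)(z^2 − 3z + 12) + (0)
The last nonzero remainder z^2 − 3z + 12 is already monic.

z^2 − 3z + 12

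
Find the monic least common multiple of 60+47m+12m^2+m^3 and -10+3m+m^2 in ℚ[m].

Apply the Euclidean algorithm:
  m^3+12m^2+47m+60 = (m+9)(m^2+3m-10) + (30m+150)
  m^2+3m-10 = ((1/30)m-1/15)(30m+150) + (0)
Last nonzero remainder: 30m+150. Dividing through by 30 gives the monic gcd m+5.
Then lcm(f, g) = f·g / gcd(f, g); expanding and making the result monic gives the answer.

-120-34m+23m^2+10m^3+m^4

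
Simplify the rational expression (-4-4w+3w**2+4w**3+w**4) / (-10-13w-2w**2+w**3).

(-2+w+w**2)/(-5+w)

Euclidean algorithm in ℚ[w]:
  w**4+4w**3+3w**2-4w-4 = (w+6)(w**3-2w**2-13w-10) + (28w**2+84w+56)
  w**3-2w**2-13w-10 = ((1/28)w-5/28)(28w**2+84w+56) + (0)
Last nonzero remainder: 28w**2+84w+56. Dividing through by 28 gives the monic gcd w**2+3w+2.
Cancel w**2+3w+2 from numerator and denominator to get the reduced form.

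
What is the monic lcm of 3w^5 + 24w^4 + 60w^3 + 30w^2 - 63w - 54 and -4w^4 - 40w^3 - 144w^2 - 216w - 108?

Apply the Euclidean algorithm:
  3w^5 + 24w^4 + 60w^3 + 30w^2 - 63w - 54 = (-(3/4)w + 3/2)(-4w^4 - 40w^3 - 144w^2 - 216w - 108) + (12w^3 + 84w^2 + 180w + 108)
  -4w^4 - 40w^3 - 144w^2 - 216w - 108 = (-(1/3)w - 1)(12w^3 + 84w^2 + 180w + 108) + (0)
Last nonzero remainder: 12w^3 + 84w^2 + 180w + 108. Dividing through by 12 gives the monic gcd w^3 + 7w^2 + 15w + 9.
Then lcm(f, g) = f·g / gcd(f, g); expanding and making the result monic gives the answer.

w^6 + 11w^5 + 44w^4 + 70w^3 + 9w^2 - 81w - 54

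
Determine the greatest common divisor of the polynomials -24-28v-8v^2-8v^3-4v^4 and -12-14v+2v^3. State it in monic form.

2+3v+v^2

Apply the Euclidean algorithm:
  -4v^4-8v^3-8v^2-28v-24 = (-2v-4)(2v^3-14v-12) + (-36v^2-108v-72)
  2v^3-14v-12 = (-(1/18)v+1/6)(-36v^2-108v-72) + (0)
Last nonzero remainder: -36v^2-108v-72. Dividing through by -36 gives the monic gcd v^2+3v+2.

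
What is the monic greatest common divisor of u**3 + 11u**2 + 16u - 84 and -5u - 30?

u + 6

Euclidean algorithm in ℚ[u]:
  u**3 + 11u**2 + 16u - 84 = (-(1/5)u**2 - u + 14/5)(-5u - 30) + (0)
Last nonzero remainder: -5u - 30. Dividing through by -5 gives the monic gcd u + 6.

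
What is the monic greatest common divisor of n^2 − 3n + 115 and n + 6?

Apply the Euclidean algorithm:
  n^2 − 3n + 115 = (n − 9)(n + 6) + (169)
  n + 6 = ((1/169)n + 6/169)(169) + (0)
The last nonzero remainder is the constant 169, so the polynomials are coprime and gcd = 1.

1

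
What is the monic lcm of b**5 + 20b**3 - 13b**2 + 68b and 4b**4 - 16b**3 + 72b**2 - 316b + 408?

Apply the Euclidean algorithm:
  b**5 + 20b**3 - 13b**2 + 68b = ((1/4)b + 1)(4b**4 - 16b**3 + 72b**2 - 316b + 408) + (18b**3 - 6b**2 + 282b - 408)
  4b**4 - 16b**3 + 72b**2 - 316b + 408 = ((2/9)b - 22/27)(18b**3 - 6b**2 + 282b - 408) + ((40/9)b**2 + (40/9)b + 680/9)
  18b**3 - 6b**2 + 282b - 408 = ((81/20)b - 27/5)((40/9)b**2 + (40/9)b + 680/9) + (0)
Last nonzero remainder: (40/9)b**2 + (40/9)b + 680/9. Dividing through by 40/9 gives the monic gcd b**2 + b + 17.
Then lcm(f, g) = f·g / gcd(f, g); expanding and making the result monic gives the answer.

b**7 - 5b**6 + 26b**5 - 113b**4 + 253b**3 - 418b**2 + 408b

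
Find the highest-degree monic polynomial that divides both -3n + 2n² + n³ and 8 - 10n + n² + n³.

-1 + n

Apply the Euclidean algorithm:
  n³ + 2n² - 3n = (n³ + n² - 10n + 8) + (n² + 7n - 8)
  n³ + n² - 10n + 8 = (n - 6)(n² + 7n - 8) + (40n - 40)
  n² + 7n - 8 = ((1/40)n + 1/5)(40n - 40) + (0)
Last nonzero remainder: 40n - 40. Dividing through by 40 gives the monic gcd n - 1.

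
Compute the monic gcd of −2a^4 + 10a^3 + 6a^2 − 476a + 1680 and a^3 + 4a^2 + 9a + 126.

a + 6

Apply the Euclidean algorithm:
  −2a^4 + 10a^3 + 6a^2 − 476a + 1680 = (−2a + 18)(a^3 + 4a^2 + 9a + 126) + (−48a^2 − 386a − 588)
  a^3 + 4a^2 + 9a + 126 = (−(1/48)a + 97/1152)(−48a^2 − 386a − 588) + ((16849/576)a + 16849/96)
  −48a^2 − 386a − 588 = (−(27648/16849)a − 8064/2407)((16849/576)a + 16849/96) + (0)
Last nonzero remainder: (16849/576)a + 16849/96. Dividing through by 16849/576 gives the monic gcd a + 6.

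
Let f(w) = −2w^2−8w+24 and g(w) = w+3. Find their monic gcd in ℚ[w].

1

By polynomial division,
  −2w^2−8w+24 = (−2w−2)(w+3) + (30)
  w+3 = ((1/30)w+1/10)(30) + (0)
The last nonzero remainder is the constant 30, so the polynomials are coprime and gcd = 1.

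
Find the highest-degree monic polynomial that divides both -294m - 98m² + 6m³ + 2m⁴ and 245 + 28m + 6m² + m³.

Euclidean algorithm in ℚ[m]:
  2m⁴ + 6m³ - 98m² - 294m = (2m - 6)(m³ + 6m² + 28m + 245) + (-118m² - 616m + 1470)
  m³ + 6m² + 28m + 245 = (-(1/118)m - 23/3481)(-118m² - 616m + 1470) + ((126665/3481)m + 886655/3481)
  -118m² - 616m + 1470 = (-(410758/126665)m + 20886/3619)((126665/3481)m + 886655/3481) + (0)
Last nonzero remainder: (126665/3481)m + 886655/3481. Dividing through by 126665/3481 gives the monic gcd m + 7.

7 + m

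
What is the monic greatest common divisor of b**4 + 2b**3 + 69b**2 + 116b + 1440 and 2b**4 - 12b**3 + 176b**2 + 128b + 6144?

b**2 + 4b + 32

Repeated division with remainder:
  b**4 + 2b**3 + 69b**2 + 116b + 1440 = (1/2)(2b**4 - 12b**3 + 176b**2 + 128b + 6144) + (8b**3 - 19b**2 + 52b - 1632)
  2b**4 - 12b**3 + 176b**2 + 128b + 6144 = ((1/4)b - 29/32)(8b**3 - 19b**2 + 52b - 1632) + ((4665/32)b**2 + (4665/8)b + 4665)
  8b**3 - 19b**2 + 52b - 1632 = ((256/4665)b - 544/1555)((4665/32)b**2 + (4665/8)b + 4665) + (0)
Last nonzero remainder: (4665/32)b**2 + (4665/8)b + 4665. Dividing through by 4665/32 gives the monic gcd b**2 + 4b + 32.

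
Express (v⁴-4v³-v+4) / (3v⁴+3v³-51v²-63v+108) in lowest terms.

By polynomial division,
  v⁴-4v³-v+4 = (1/3)(3v⁴+3v³-51v²-63v+108) + (-5v³+17v²+20v-32)
  3v⁴+3v³-51v²-63v+108 = (-(3/5)v-66/25)(-5v³+17v²+20v-32) + ((147/25)v²-(147/5)v+588/25)
  -5v³+17v²+20v-32 = (-(125/147)v-200/147)((147/25)v²-(147/5)v+588/25) + (0)
Last nonzero remainder: (147/25)v²-(147/5)v+588/25. Dividing through by 147/25 gives the monic gcd v²-5v+4.
Cancel v²-5v+4 from numerator and denominator to get the reduced form.

(v²+v+1)/(3v²+18v+27)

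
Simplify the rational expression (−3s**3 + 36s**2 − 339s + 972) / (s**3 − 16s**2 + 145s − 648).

Repeated division with remainder:
  −3s**3 + 36s**2 − 339s + 972 = (−3)(s**3 − 16s**2 + 145s − 648) + (−12s**2 + 96s − 972)
  s**3 − 16s**2 + 145s − 648 = (−(1/12)s + 2/3)(−12s**2 + 96s − 972) + (0)
Last nonzero remainder: −12s**2 + 96s − 972. Dividing through by −12 gives the monic gcd s**2 − 8s + 81.
Cancel s**2 − 8s + 81 from numerator and denominator to get the reduced form.

(−3s + 12)/(s − 8)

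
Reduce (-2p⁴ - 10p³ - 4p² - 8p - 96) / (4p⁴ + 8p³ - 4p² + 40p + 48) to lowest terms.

(-p - 4)/(2p + 2)

Repeated division with remainder:
  -2p⁴ - 10p³ - 4p² - 8p - 96 = (-1/2)(4p⁴ + 8p³ - 4p² + 40p + 48) + (-6p³ - 6p² + 12p - 72)
  4p⁴ + 8p³ - 4p² + 40p + 48 = (-(2/3)p - 2/3)(-6p³ - 6p² + 12p - 72) + (0)
Last nonzero remainder: -6p³ - 6p² + 12p - 72. Dividing through by -6 gives the monic gcd p³ + p² - 2p + 12.
Cancel p³ + p² - 2p + 12 from numerator and denominator to get the reduced form.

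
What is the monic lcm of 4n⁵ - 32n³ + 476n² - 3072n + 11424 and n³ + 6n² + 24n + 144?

n⁶ + 6n⁵ - 8n⁴ + 71n³ - 54n² - 1752n + 17136

Euclidean algorithm in ℚ[n]:
  4n⁵ - 32n³ + 476n² - 3072n + 11424 = (4n² - 24n + 16)(n³ + 6n² + 24n + 144) + (380n² + 9120)
  n³ + 6n² + 24n + 144 = ((1/380)n + 3/190)(380n² + 9120) + (0)
Last nonzero remainder: 380n² + 9120. Dividing through by 380 gives the monic gcd n² + 24.
Then lcm(f, g) = f·g / gcd(f, g); expanding and making the result monic gives the answer.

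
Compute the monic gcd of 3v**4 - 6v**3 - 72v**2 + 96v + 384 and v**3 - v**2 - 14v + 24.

v + 4

By polynomial division,
  3v**4 - 6v**3 - 72v**2 + 96v + 384 = (3v - 3)(v**3 - v**2 - 14v + 24) + (-33v**2 - 18v + 456)
  v**3 - v**2 - 14v + 24 = (-(1/33)v + 17/363)(-33v**2 - 18v + 456) + ((80/121)v + 320/121)
  -33v**2 - 18v + 456 = (-(3993/80)v + 6897/40)((80/121)v + 320/121) + (0)
Last nonzero remainder: (80/121)v + 320/121. Dividing through by 80/121 gives the monic gcd v + 4.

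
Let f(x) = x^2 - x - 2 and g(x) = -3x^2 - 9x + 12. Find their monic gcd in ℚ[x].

Euclidean algorithm in ℚ[x]:
  x^2 - x - 2 = (-1/3)(-3x^2 - 9x + 12) + (-4x + 2)
  -3x^2 - 9x + 12 = ((3/4)x + 21/8)(-4x + 2) + (27/4)
  -4x + 2 = (-(16/27)x + 8/27)(27/4) + (0)
The last nonzero remainder is the constant 27/4, so the polynomials are coprime and gcd = 1.

1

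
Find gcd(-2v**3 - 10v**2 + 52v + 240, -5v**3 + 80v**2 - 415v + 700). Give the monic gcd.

By polynomial division,
  -2v**3 - 10v**2 + 52v + 240 = (2/5)(-5v**3 + 80v**2 - 415v + 700) + (-42v**2 + 218v - 40)
  -5v**3 + 80v**2 - 415v + 700 = ((5/42)v - 1135/882)(-42v**2 + 218v - 40) + (-(57200/441)v + 286000/441)
  -42v**2 + 218v - 40 = ((9261/28600)v - 441/7150)(-(57200/441)v + 286000/441) + (0)
Last nonzero remainder: -(57200/441)v + 286000/441. Dividing through by -57200/441 gives the monic gcd v - 5.

v - 5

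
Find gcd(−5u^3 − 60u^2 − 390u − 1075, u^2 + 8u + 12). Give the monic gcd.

Apply the Euclidean algorithm:
  −5u^3 − 60u^2 − 390u − 1075 = (−5u − 20)(u^2 + 8u + 12) + (−170u − 835)
  u^2 + 8u + 12 = (−(1/170)u − 21/1156)(−170u − 835) + (−3663/1156)
  −170u − 835 = ((196520/3663)u + 965260/3663)(−3663/1156) + (0)
The last nonzero remainder is the constant −3663/1156, so the polynomials are coprime and gcd = 1.

1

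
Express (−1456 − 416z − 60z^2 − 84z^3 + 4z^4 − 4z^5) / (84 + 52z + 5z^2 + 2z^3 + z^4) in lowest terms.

By polynomial division,
  −4z^5 + 4z^4 − 84z^3 − 60z^2 − 416z − 1456 = (−4z + 12)(z^4 + 2z^3 + 5z^2 + 52z + 84) + (−88z^3 + 88z^2 − 704z − 2464)
  z^4 + 2z^3 + 5z^2 + 52z + 84 = (−(1/88)z − 3/88)(−88z^3 + 88z^2 − 704z − 2464) + (0)
Last nonzero remainder: −88z^3 + 88z^2 − 704z − 2464. Dividing through by −88 gives the monic gcd z^3 − z^2 + 8z + 28.
Cancel z^3 − z^2 + 8z + 28 from numerator and denominator to get the reduced form.

(−52 − 4z^2)/(3 + z)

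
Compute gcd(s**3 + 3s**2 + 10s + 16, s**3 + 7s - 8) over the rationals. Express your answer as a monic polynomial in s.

s**2 + s + 8

By polynomial division,
  s**3 + 3s**2 + 10s + 16 = (s**3 + 7s - 8) + (3s**2 + 3s + 24)
  s**3 + 7s - 8 = ((1/3)s - 1/3)(3s**2 + 3s + 24) + (0)
Last nonzero remainder: 3s**2 + 3s + 24. Dividing through by 3 gives the monic gcd s**2 + s + 8.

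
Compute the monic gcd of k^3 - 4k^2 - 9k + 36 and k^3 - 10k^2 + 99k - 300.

Apply the Euclidean algorithm:
  k^3 - 4k^2 - 9k + 36 = (k^3 - 10k^2 + 99k - 300) + (6k^2 - 108k + 336)
  k^3 - 10k^2 + 99k - 300 = ((1/6)k + 4/3)(6k^2 - 108k + 336) + (187k - 748)
  6k^2 - 108k + 336 = ((6/187)k - 84/187)(187k - 748) + (0)
Last nonzero remainder: 187k - 748. Dividing through by 187 gives the monic gcd k - 4.

k - 4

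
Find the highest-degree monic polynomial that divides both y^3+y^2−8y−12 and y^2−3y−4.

1

Repeated division with remainder:
  y^3+y^2−8y−12 = (y+4)(y^2−3y−4) + (8y+4)
  y^2−3y−4 = ((1/8)y−7/16)(8y+4) + (−9/4)
  8y+4 = (−(32/9)y−16/9)(−9/4) + (0)
The last nonzero remainder is the constant −9/4, so the polynomials are coprime and gcd = 1.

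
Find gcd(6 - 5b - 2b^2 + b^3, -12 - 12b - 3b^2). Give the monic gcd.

Apply the Euclidean algorithm:
  b^3 - 2b^2 - 5b + 6 = (-(1/3)b + 2)(-3b^2 - 12b - 12) + (15b + 30)
  -3b^2 - 12b - 12 = (-(1/5)b - 2/5)(15b + 30) + (0)
Last nonzero remainder: 15b + 30. Dividing through by 15 gives the monic gcd b + 2.

2 + b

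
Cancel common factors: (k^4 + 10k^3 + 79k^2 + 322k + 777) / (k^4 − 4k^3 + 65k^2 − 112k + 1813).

By polynomial division,
  k^4 + 10k^3 + 79k^2 + 322k + 777 = (k^4 − 4k^3 + 65k^2 − 112k + 1813) + (14k^3 + 14k^2 + 434k − 1036)
  k^4 − 4k^3 + 65k^2 − 112k + 1813 = ((1/14)k − 5/14)(14k^3 + 14k^2 + 434k − 1036) + (39k^2 + 117k + 1443)
  14k^3 + 14k^2 + 434k − 1036 = ((14/39)k − 28/39)(39k^2 + 117k + 1443) + (0)
Last nonzero remainder: 39k^2 + 117k + 1443. Dividing through by 39 gives the monic gcd k^2 + 3k + 37.
Cancel k^2 + 3k + 37 from numerator and denominator to get the reduced form.

(k^2 + 7k + 21)/(k^2 − 7k + 49)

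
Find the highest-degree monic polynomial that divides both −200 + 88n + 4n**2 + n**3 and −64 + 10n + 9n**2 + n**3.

−2 + n

Euclidean algorithm in ℚ[n]:
  n**3 + 4n**2 + 88n − 200 = (n**3 + 9n**2 + 10n − 64) + (−5n**2 + 78n − 136)
  n**3 + 9n**2 + 10n − 64 = (−(1/5)n − 123/25)(−5n**2 + 78n − 136) + ((9164/25)n − 18328/25)
  −5n**2 + 78n − 136 = (−(125/9164)n + 425/2291)((9164/25)n − 18328/25) + (0)
Last nonzero remainder: (9164/25)n − 18328/25. Dividing through by 9164/25 gives the monic gcd n − 2.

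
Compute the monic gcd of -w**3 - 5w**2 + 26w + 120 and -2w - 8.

w + 4

Euclidean algorithm in ℚ[w]:
  -w**3 - 5w**2 + 26w + 120 = ((1/2)w**2 + (1/2)w - 15)(-2w - 8) + (0)
Last nonzero remainder: -2w - 8. Dividing through by -2 gives the monic gcd w + 4.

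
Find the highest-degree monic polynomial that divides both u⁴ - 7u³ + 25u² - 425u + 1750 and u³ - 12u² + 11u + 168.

Euclidean algorithm in ℚ[u]:
  u⁴ - 7u³ + 25u² - 425u + 1750 = (u + 5)(u³ - 12u² + 11u + 168) + (74u² - 648u + 910)
  u³ - 12u² + 11u + 168 = ((1/74)u - 60/1369)(74u² - 648u + 910) + (-(40656/1369)u + 284592/1369)
  74u² - 648u + 910 = (-(50653/20328)u + 88985/20328)(-(40656/1369)u + 284592/1369) + (0)
Last nonzero remainder: -(40656/1369)u + 284592/1369. Dividing through by -40656/1369 gives the monic gcd u - 7.

u - 7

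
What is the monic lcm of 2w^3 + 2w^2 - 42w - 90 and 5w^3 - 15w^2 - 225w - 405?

w^4 - 8w^3 - 30w^2 + 144w + 405

Repeated division with remainder:
  2w^3 + 2w^2 - 42w - 90 = (2/5)(5w^3 - 15w^2 - 225w - 405) + (8w^2 + 48w + 72)
  5w^3 - 15w^2 - 225w - 405 = ((5/8)w - 45/8)(8w^2 + 48w + 72) + (0)
Last nonzero remainder: 8w^2 + 48w + 72. Dividing through by 8 gives the monic gcd w^2 + 6w + 9.
Then lcm(f, g) = f·g / gcd(f, g); expanding and making the result monic gives the answer.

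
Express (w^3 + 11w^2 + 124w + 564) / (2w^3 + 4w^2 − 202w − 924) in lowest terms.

(w^2 + 5w + 94)/(2w^2 − 8w − 154)

Apply the Euclidean algorithm:
  w^3 + 11w^2 + 124w + 564 = (1/2)(2w^3 + 4w^2 − 202w − 924) + (9w^2 + 225w + 1026)
  2w^3 + 4w^2 − 202w − 924 = ((2/9)w − 46/9)(9w^2 + 225w + 1026) + (720w + 4320)
  9w^2 + 225w + 1026 = ((1/80)w + 19/80)(720w + 4320) + (0)
Last nonzero remainder: 720w + 4320. Dividing through by 720 gives the monic gcd w + 6.
Cancel w + 6 from numerator and denominator to get the reduced form.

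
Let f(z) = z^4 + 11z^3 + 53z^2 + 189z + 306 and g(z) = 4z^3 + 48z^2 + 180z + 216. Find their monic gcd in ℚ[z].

Apply the Euclidean algorithm:
  z^4 + 11z^3 + 53z^2 + 189z + 306 = ((1/4)z - 1/4)(4z^3 + 48z^2 + 180z + 216) + (20z^2 + 180z + 360)
  4z^3 + 48z^2 + 180z + 216 = ((1/5)z + 3/5)(20z^2 + 180z + 360) + (0)
Last nonzero remainder: 20z^2 + 180z + 360. Dividing through by 20 gives the monic gcd z^2 + 9z + 18.

z^2 + 9z + 18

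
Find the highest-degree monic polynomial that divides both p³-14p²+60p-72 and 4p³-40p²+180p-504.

p-6

By polynomial division,
  p³-14p²+60p-72 = (1/4)(4p³-40p²+180p-504) + (-4p²+15p+54)
  4p³-40p²+180p-504 = (-p+25/4)(-4p²+15p+54) + ((561/4)p-1683/2)
  -4p²+15p+54 = (-(16/561)p-12/187)((561/4)p-1683/2) + (0)
Last nonzero remainder: (561/4)p-1683/2. Dividing through by 561/4 gives the monic gcd p-6.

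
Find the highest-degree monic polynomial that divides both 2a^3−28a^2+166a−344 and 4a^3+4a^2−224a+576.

Apply the Euclidean algorithm:
  2a^3−28a^2+166a−344 = (1/2)(4a^3+4a^2−224a+576) + (−30a^2+278a−632)
  4a^3+4a^2−224a+576 = (−(2/15)a−308/225)(−30a^2+278a−632) + ((16264/225)a−65056/225)
  −30a^2+278a−632 = (−(3375/8132)a+17775/8132)((16264/225)a−65056/225) + (0)
Last nonzero remainder: (16264/225)a−65056/225. Dividing through by 16264/225 gives the monic gcd a−4.

a−4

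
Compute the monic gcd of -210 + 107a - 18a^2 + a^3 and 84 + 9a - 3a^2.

-7 + a

Repeated division with remainder:
  a^3 - 18a^2 + 107a - 210 = (-(1/3)a + 5)(-3a^2 + 9a + 84) + (90a - 630)
  -3a^2 + 9a + 84 = (-(1/30)a - 2/15)(90a - 630) + (0)
Last nonzero remainder: 90a - 630. Dividing through by 90 gives the monic gcd a - 7.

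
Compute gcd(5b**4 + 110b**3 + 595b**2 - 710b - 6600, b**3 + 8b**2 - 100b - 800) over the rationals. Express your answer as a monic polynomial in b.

b + 10

Euclidean algorithm in ℚ[b]:
  5b**4 + 110b**3 + 595b**2 - 710b - 6600 = (5b + 70)(b**3 + 8b**2 - 100b - 800) + (535b**2 + 10290b + 49400)
  b**3 + 8b**2 - 100b - 800 = ((1/535)b - 1202/57245)(535b**2 + 10290b + 49400) + ((271656/11449)b + 2716560/11449)
  535b**2 + 10290b + 49400 = ((6125215/271656)b + 14139515/67914)((271656/11449)b + 2716560/11449) + (0)
Last nonzero remainder: (271656/11449)b + 2716560/11449. Dividing through by 271656/11449 gives the monic gcd b + 10.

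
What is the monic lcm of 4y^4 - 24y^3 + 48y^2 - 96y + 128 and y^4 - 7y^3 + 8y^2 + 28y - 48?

y^6 - 7y^5 + 12y^4 - 16y^2 + 112y - 192

Repeated division with remainder:
  4y^4 - 24y^3 + 48y^2 - 96y + 128 = (4)(y^4 - 7y^3 + 8y^2 + 28y - 48) + (4y^3 + 16y^2 - 208y + 320)
  y^4 - 7y^3 + 8y^2 + 28y - 48 = ((1/4)y - 11/4)(4y^3 + 16y^2 - 208y + 320) + (104y^2 - 624y + 832)
  4y^3 + 16y^2 - 208y + 320 = ((1/26)y + 5/13)(104y^2 - 624y + 832) + (0)
Last nonzero remainder: 104y^2 - 624y + 832. Dividing through by 104 gives the monic gcd y^2 - 6y + 8.
Then lcm(f, g) = f·g / gcd(f, g); expanding and making the result monic gives the answer.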